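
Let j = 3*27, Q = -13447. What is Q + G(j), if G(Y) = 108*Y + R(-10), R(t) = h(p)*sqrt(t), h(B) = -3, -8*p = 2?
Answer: -4699 - 3*I*sqrt(10) ≈ -4699.0 - 9.4868*I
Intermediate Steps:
p = -1/4 (p = -1/8*2 = -1/4 ≈ -0.25000)
j = 81
R(t) = -3*sqrt(t)
G(Y) = 108*Y - 3*I*sqrt(10)
Q + G(j) = -13447 + (108*81 - 3*I*sqrt(10)) = -13447 + (8748 - 3*I*sqrt(10)) = -4699 - 3*I*sqrt(10)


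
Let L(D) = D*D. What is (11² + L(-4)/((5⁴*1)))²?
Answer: 5721560881/390625 ≈ 14647.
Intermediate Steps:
L(D) = D²
(11² + L(-4)/((5⁴*1)))² = (11² + (-4)²/((5⁴*1)))² = (121 + 16/((625*1)))² = (121 + 16/625)² = (75641/625)² = 5721560881/390625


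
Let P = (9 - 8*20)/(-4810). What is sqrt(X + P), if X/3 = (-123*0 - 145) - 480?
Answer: I*sqrt(43379461190)/4810 ≈ 43.301*I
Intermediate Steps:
X = -1875 (X = 3*((-123*0 - 145) - 480) = 3*((0 - 145) - 480) = 3*(-145 - 480) = 3*(-625) = -1875)
P = 151/4810 (P = (9 - 160)*(-1/4810) = -151*(-1/4810) = 151/4810 ≈ 0.031393)
sqrt(X + P) = sqrt(-1875 + 151/4810) = sqrt(-9018599/4810) = I*sqrt(43379461190)/4810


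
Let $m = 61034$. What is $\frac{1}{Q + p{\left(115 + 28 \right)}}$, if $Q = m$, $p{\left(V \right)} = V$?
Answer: $\frac{1}{61177} \approx 1.6346 \cdot 10^{-5}$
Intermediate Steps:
$Q = 61034$
$\frac{1}{Q + p{\left(115 + 28 \right)}} = \frac{1}{61034 + \left(115 + 28\right)} = \frac{1}{61034 + 143} = \frac{1}{61177}$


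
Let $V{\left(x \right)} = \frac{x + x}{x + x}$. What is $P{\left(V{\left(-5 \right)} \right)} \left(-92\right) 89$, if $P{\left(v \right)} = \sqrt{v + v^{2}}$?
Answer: $- 8188 \sqrt{2} \approx -11580.0$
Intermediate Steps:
$V{\left(x \right)} = 1$ ($V{\left(x \right)} = \frac{2 x}{2 x} = 2 x \frac{1}{2 x} = 1$)
$P{\left(V{\left(-5 \right)} \right)} \left(-92\right) 89 = \sqrt{1 \left(1 + 1\right)} \left(-92\right) 89 = \sqrt{1 \cdot 2} \left(-92\right) 89 = \sqrt{2} \left(-92\right) 89 = - 92 \sqrt{2} \cdot 89 = - 8188 \sqrt{2}$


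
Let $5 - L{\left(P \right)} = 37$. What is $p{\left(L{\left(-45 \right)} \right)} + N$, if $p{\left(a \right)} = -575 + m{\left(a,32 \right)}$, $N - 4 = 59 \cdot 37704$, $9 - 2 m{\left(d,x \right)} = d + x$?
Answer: $\frac{4447939}{2} \approx 2.224 \cdot 10^{6}$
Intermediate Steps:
$m{\left(d,x \right)} = \frac{9}{2} - \frac{d}{2} - \frac{x}{2}$ ($m{\left(d,x \right)} = \frac{9}{2} - \frac{d + x}{2} = \frac{9}{2} - \left(\frac{d}{2} + \frac{x}{2}\right) = \frac{9}{2} - \frac{d}{2} - \frac{x}{2}$)
$L{\left(P \right)} = -32$ ($L{\left(P \right)} = 5 - 37 = -32$)
$N = 2224540$ ($N = 4 + 59 \cdot 37704 = 4 + 2224536 = 2224540$)
$p{\left(a \right)} = - \frac{1173}{2} - \frac{a}{2}$ ($p{\left(a \right)} = -575 - \left(\frac{23}{2} + \frac{a}{2}\right) = - \frac{1173}{2} - \frac{a}{2}$)
$p{\left(L{\left(-45 \right)} \right)} + N = \left(- \frac{1173}{2} - -16\right) + 2224540 = \left(- \frac{1173}{2} + 16\right) + 2224540 = - \frac{1141}{2} + 2224540 = \frac{4447939}{2}$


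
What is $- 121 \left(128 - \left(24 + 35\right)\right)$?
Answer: $-8349$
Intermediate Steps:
$- 121 \left(128 - \left(24 + 35\right)\right) = - 121 \left(128 - 59\right) = \left(-121\right) 69 = -8349$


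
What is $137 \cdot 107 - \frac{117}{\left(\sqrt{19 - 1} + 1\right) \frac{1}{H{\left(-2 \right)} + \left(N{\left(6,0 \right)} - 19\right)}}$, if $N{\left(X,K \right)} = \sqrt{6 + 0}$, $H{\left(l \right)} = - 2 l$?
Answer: $\frac{247448}{17} - \frac{702 \sqrt{3}}{17} + \frac{117 \sqrt{6}}{17} + \frac{5265 \sqrt{2}}{17} \approx 14939.0$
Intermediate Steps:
$N{\left(X,K \right)} = \sqrt{6}$
$137 \cdot 107 - \frac{117}{\left(\sqrt{19 - 1} + 1\right) \frac{1}{H{\left(-2 \right)} + \left(N{\left(6,0 \right)} - 19\right)}} = 137 \cdot 107 - \frac{117}{\left(\sqrt{19 - 1} + 1\right) \frac{1}{\left(-2\right) \left(-2\right) - \left(19 - \sqrt{6}\right)}} = 14659 - \frac{117}{\left(\sqrt{18} + 1\right) \frac{1}{4 - \left(19 - \sqrt{6}\right)}} = 14659 - \frac{117}{\left(3 \sqrt{2} + 1\right) \frac{1}{-15 + \sqrt{6}}} = 14659 - \frac{117}{\left(1 + 3 \sqrt{2}\right) \frac{1}{-15 + \sqrt{6}}} = 14659 - \frac{117}{\frac{1}{-15 + \sqrt{6}} \left(1 + 3 \sqrt{2}\right)} = 14659 - 117 \frac{-15 + \sqrt{6}}{1 + 3 \sqrt{2}} = 14659 - \frac{117 \left(-15 + \sqrt{6}\right)}{1 + 3 \sqrt{2}}$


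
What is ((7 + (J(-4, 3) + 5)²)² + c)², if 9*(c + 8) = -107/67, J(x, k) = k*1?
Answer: 9209962483264/363609 ≈ 2.5329e+7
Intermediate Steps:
J(x, k) = k
c = -4931/603 (c = -8 + (-107/67)/9 = -8 + (-107*1/67)/9 = -8 + (⅑)*(-107/67) = -8 - 107/603 = -4931/603 ≈ -8.1774)
((7 + (J(-4, 3) + 5)²)² + c)² = ((7 + (3 + 5)²)² - 4931/603)² = ((7 + 8²)² - 4931/603)² = ((7 + 64)² - 4931/603)² = (71² - 4931/603)² = (5041 - 4931/603)² = (3034792/603)² = 9209962483264/363609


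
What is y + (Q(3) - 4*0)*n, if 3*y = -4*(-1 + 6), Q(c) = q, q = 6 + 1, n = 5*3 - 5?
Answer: 190/3 ≈ 63.333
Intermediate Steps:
n = 10 (n = 15 - 5 = 10)
q = 7
Q(c) = 7
y = -20/3 (y = (-4*(-1 + 6))/3 = (-4*5)/3 = (⅓)*(-20) = -20/3 ≈ -6.6667)
y + (Q(3) - 4*0)*n = -20/3 + (7 - 4*0)*10 = -20/3 + (7 + 0)*10 = -20/3 + 7*10 = -20/3 + 70 = 190/3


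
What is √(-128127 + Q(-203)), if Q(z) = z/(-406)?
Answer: I*√512506/2 ≈ 357.95*I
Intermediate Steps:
Q(z) = -z/406 (Q(z) = z*(-1/406) = -z/406)
√(-128127 + Q(-203)) = √(-128127 - 1/406*(-203)) = √(-128127 + ½) = √(-256253/2) = I*√512506/2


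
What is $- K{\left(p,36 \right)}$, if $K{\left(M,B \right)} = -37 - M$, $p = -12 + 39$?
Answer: $64$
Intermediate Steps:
$p = 27$
$- K{\left(p,36 \right)} = - (-37 - 27) = \left(-1\right) \left(-64\right) = 64$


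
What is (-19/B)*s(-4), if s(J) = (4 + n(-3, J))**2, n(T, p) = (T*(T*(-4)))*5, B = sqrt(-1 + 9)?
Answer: -147136*sqrt(2) ≈ -2.0808e+5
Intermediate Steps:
B = 2*sqrt(2) (B = sqrt(8) = 2*sqrt(2) ≈ 2.8284)
n(T, p) = -20*T**2 (n(T, p) = (T*(-4*T))*5 = -4*T**2*5 = -20*T**2)
s(J) = 30976 (s(J) = (4 - 20*(-3)**2)**2 = (4 - 20*9)**2 = (4 - 180)**2 = (-176)**2 = 30976)
(-19/B)*s(-4) = -19*sqrt(2)/4*30976 = -147136*sqrt(2)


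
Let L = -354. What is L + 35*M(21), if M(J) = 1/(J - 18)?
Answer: -1027/3 ≈ -342.33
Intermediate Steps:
M(J) = 1/(-18 + J)
L + 35*M(21) = -354 + 35/(-18 + 21) = -354 + 35/3 = -1027/3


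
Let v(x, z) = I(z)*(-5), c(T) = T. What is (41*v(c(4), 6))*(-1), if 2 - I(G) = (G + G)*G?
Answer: -14350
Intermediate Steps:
I(G) = 2 - 2*G² (I(G) = 2 - (G + G)*G = 2 - 2*G*G = 2 - 2*G²)
v(x, z) = -10 + 10*z² (v(x, z) = (2 - 2*z²)*(-5) = -10 + 10*z²)
(41*v(c(4), 6))*(-1) = (41*(-10 + 10*6²))*(-1) = (41*(-10 + 10*36))*(-1) = (41*(-10 + 360))*(-1) = (41*350)*(-1) = 14350*(-1) = -14350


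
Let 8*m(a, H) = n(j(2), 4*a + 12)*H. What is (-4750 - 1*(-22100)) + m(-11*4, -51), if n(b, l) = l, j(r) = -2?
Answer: 36791/2 ≈ 18396.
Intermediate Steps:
m(a, H) = H*(12 + 4*a)/8 (m(a, H) = ((4*a + 12)*H)/8 = ((12 + 4*a)*H)/8 = (H*(12 + 4*a))/8 = H*(12 + 4*a)/8)
(-4750 - 1*(-22100)) + m(-11*4, -51) = (-4750 - 1*(-22100)) + (1/2)*(-51)*(3 - 11*4) = (-4750 + 22100) + (1/2)*(-51)*(3 - 44) = 17350 + (1/2)*(-51)*(-41) = 17350 + 2091/2 = 36791/2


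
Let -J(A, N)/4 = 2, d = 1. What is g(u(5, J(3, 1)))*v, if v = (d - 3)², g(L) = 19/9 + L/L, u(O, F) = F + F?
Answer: 112/9 ≈ 12.444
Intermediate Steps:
J(A, N) = -8 (J(A, N) = -4*2 = -8)
u(O, F) = 2*F
g(L) = 28/9 (g(L) = 19*(⅑) + 1 = 19/9 + 1 = 28/9)
v = 4 (v = (1 - 3)² = (-2)² = 4)
g(u(5, J(3, 1)))*v = (28/9)*4 = 112/9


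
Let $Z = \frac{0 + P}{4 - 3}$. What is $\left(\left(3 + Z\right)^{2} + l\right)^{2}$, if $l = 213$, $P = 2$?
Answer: $56644$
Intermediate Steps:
$Z = 2$ ($Z = \frac{0 + 2}{4 - 3} = \frac{2}{1} = 2 \cdot 1 = 2$)
$\left(\left(3 + Z\right)^{2} + l\right)^{2} = \left(\left(3 + 2\right)^{2} + 213\right)^{2} = \left(5^{2} + 213\right)^{2} = \left(25 + 213\right)^{2} = 238^{2} = 56644$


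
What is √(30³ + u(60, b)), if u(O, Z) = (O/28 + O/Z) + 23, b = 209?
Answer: 2*√14461098113/1463 ≈ 164.39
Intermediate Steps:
u(O, Z) = 23 + O/28 + O/Z (u(O, Z) = (O*(1/28) + O/Z) + 23 = (O/28 + O/Z) + 23 = 23 + O/28 + O/Z)
√(30³ + u(60, b)) = √(30³ + (23 + (1/28)*60 + 60/209)) = √(27000 + (23 + 15/7 + 60*(1/209))) = √(27000 + (23 + 15/7 + 60/209)) = √(27000 + 37204/1463) = √(39538204/1463) = 2*√14461098113/1463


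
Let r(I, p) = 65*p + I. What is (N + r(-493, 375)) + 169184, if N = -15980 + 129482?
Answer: 306568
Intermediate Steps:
N = 113502
r(I, p) = I + 65*p
(N + r(-493, 375)) + 169184 = (113502 + (-493 + 65*375)) + 169184 = (113502 + (-493 + 24375)) + 169184 = (113502 + 23882) + 169184 = 137384 + 169184 = 306568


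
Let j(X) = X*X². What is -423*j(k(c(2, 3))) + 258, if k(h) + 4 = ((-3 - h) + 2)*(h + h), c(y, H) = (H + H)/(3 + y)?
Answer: 5286103314/15625 ≈ 3.3831e+5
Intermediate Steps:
c(y, H) = 2*H/(3 + y) (c(y, H) = (2*H)/(3 + y) = 2*H/(3 + y))
k(h) = -4 + 2*h*(-1 - h) (k(h) = -4 + ((-3 - h) + 2)*(h + h) = -4 + (-1 - h)*(2*h) = -4 + 2*h*(-1 - h))
j(X) = X³
-423*j(k(c(2, 3))) + 258 = -423*(-4 - 4*3/(3 + 2) - 2*36/(3 + 2)²)³ + 258 = -423*(-4 - 4*3/5 - 2*(2*3/5)²)³ + 258 = -423*(-4 - 4*3/5 - 2*(2*3*(⅕))²)³ + 258 = -423*(-4 - 2*6/5 - 2*(6/5)²)³ + 258 = -423*(-4 - 12/5 - 2*36/25)³ + 258 = -423*(-4 - 12/5 - 72/25)³ + 258 = -423*(-232/25)³ + 258 = -423*(-12487168/15625) + 258 = 5282072064/15625 + 258 = 5286103314/15625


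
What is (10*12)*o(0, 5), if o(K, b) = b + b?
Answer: 1200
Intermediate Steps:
o(K, b) = 2*b
(10*12)*o(0, 5) = (10*12)*(2*5) = 120*10 = 1200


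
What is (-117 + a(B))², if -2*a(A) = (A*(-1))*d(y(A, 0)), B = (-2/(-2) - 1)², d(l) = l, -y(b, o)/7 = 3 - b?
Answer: 13689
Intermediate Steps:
y(b, o) = -21 + 7*b (y(b, o) = -7*(3 - b) = -21 + 7*b)
B = 0 (B = (-2*(-½) - 1)² = (1 - 1)² = 0² = 0)
a(A) = A*(-21 + 7*A)/2 (a(A) = -A*(-1)*(-21 + 7*A)/2 = -(-A)*(-21 + 7*A)/2 = -(-1)*A*(-21 + 7*A)/2 = A*(-21 + 7*A)/2)
(-117 + a(B))² = (-117 + (7/2)*0*(-3 + 0))² = (-117 + (7/2)*0*(-3))² = (-117 + 0)² = (-117)² = 13689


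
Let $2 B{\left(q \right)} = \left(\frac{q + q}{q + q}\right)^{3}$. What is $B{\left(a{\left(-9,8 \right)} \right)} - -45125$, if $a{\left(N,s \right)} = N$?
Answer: $\frac{90251}{2} \approx 45126.0$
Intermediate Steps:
$B{\left(q \right)} = \frac{1}{2}$ ($B{\left(q \right)} = \frac{\left(\frac{q + q}{q + q}\right)^{3}}{2} = \frac{\left(\frac{2 q}{2 q}\right)^{3}}{2} = \frac{\left(2 q \frac{1}{2 q}\right)^{3}}{2} = \frac{1^{3}}{2} = \frac{1}{2} \cdot 1 = \frac{1}{2}$)
$B{\left(a{\left(-9,8 \right)} \right)} - -45125 = \frac{1}{2} - -45125 = \frac{1}{2} + 45125 = \frac{90251}{2}$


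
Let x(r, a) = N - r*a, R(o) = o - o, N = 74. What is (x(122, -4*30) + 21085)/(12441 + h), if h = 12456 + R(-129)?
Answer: 11933/8299 ≈ 1.4379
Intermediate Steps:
R(o) = 0
h = 12456 (h = 12456 + 0 = 12456)
x(r, a) = 74 - a*r (x(r, a) = 74 - r*a = 74 - a*r)
(x(122, -4*30) + 21085)/(12441 + h) = ((74 - 1*(-4*30)*122) + 21085)/(12441 + 12456) = ((74 - 1*(-120)*122) + 21085)/24897 = ((74 + 14640) + 21085)*(1/24897) = (14714 + 21085)*(1/24897) = 35799*(1/24897) = 11933/8299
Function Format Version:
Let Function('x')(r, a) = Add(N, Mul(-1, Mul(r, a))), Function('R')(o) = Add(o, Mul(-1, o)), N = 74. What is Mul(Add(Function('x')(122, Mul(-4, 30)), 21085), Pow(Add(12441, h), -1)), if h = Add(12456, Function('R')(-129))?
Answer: Rational(11933, 8299) ≈ 1.4379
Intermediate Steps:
Function('R')(o) = 0
h = 12456 (h = Add(12456, 0) = 12456)
Function('x')(r, a) = Add(74, Mul(-1, a, r)) (Function('x')(r, a) = Add(74, Mul(-1, Mul(r, a))) = Add(74, Mul(-1, Mul(a, r))) = Add(74, Mul(-1, a, r)))
Mul(Add(Function('x')(122, Mul(-4, 30)), 21085), Pow(Add(12441, h), -1)) = Mul(Add(Add(74, Mul(-1, Mul(-4, 30), 122)), 21085), Pow(Add(12441, 12456), -1)) = Mul(Add(Add(74, Mul(-1, -120, 122)), 21085), Pow(24897, -1)) = Mul(Add(Add(74, 14640), 21085), Rational(1, 24897)) = Mul(Add(14714, 21085), Rational(1, 24897)) = Mul(35799, Rational(1, 24897)) = Rational(11933, 8299)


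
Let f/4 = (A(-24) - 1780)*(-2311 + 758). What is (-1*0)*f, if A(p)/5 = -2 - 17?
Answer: 0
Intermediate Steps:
A(p) = -95 (A(p) = 5*(-2 - 17) = 5*(-19) = -95)
f = 11647500 (f = 4*((-95 - 1780)*(-2311 + 758)) = 4*(-1875*(-1553)) = 4*2911875 = 11647500)
(-1*0)*f = -1*0*11647500 = 0*11647500 = 0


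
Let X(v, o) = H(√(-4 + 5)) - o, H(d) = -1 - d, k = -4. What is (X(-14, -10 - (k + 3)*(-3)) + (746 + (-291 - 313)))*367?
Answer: 56151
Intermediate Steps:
X(v, o) = -2 - o (X(v, o) = (-1 - √(-4 + 5)) - o = (-1 - √1) - o = (-1 - 1*1) - o = (-1 - 1) - o = -2 - o)
(X(-14, -10 - (k + 3)*(-3)) + (746 + (-291 - 313)))*367 = ((-2 - (-10 - (-4 + 3)*(-3))) + (746 + (-291 - 313)))*367 = ((-2 - (-10 - (-1)*(-3))) + (746 - 604))*367 = ((-2 - (-10 - 1*3)) + 142)*367 = ((-2 - (-10 - 3)) + 142)*367 = ((-2 - 1*(-13)) + 142)*367 = ((-2 + 13) + 142)*367 = (11 + 142)*367 = 153*367 = 56151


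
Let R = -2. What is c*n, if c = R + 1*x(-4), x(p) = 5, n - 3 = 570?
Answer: 1719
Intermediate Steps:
n = 573 (n = 3 + 570 = 573)
c = 3 (c = -2 + 1*5 = -2 + 5 = 3)
c*n = 3*573 = 1719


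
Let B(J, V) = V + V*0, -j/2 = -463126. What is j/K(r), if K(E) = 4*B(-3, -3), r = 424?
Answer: -231563/3 ≈ -77188.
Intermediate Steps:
j = 926252 (j = -2*(-463126) = 926252)
B(J, V) = V (B(J, V) = V + 0 = V)
K(E) = -12 (K(E) = 4*(-3) = -12)
j/K(r) = 926252/(-12) = 926252*(-1/12) = -231563/3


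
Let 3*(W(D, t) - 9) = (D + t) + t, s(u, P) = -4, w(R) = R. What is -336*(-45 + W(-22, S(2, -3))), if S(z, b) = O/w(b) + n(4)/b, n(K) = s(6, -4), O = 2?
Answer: 43232/3 ≈ 14411.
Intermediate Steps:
n(K) = -4
S(z, b) = -2/b (S(z, b) = 2/b - 4/b = -2/b)
W(D, t) = 9 + D/3 + 2*t/3 (W(D, t) = 9 + ((D + t) + t)/3 = 9 + (D + 2*t)/3 = 9 + (D/3 + 2*t/3) = 9 + D/3 + 2*t/3)
-336*(-45 + W(-22, S(2, -3))) = -336*(-45 + (9 + (⅓)*(-22) + 2*(-2/(-3))/3)) = -336*(-45 + (9 - 22/3 + 2*(-2*(-⅓))/3)) = -336*(-45 + (9 - 22/3 + (⅔)*(⅔))) = -336*(-45 + (9 - 22/3 + 4/9)) = -336*(-45 + 19/9) = -336*(-386/9) = 43232/3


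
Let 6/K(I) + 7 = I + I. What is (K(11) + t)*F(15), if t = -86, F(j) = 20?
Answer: -1712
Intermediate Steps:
K(I) = 6/(-7 + 2*I) (K(I) = 6/(-7 + (I + I)) = 6/(-7 + 2*I))
(K(11) + t)*F(15) = (6/(-7 + 2*11) - 86)*20 = (6/(-7 + 22) - 86)*20 = (6/15 - 86)*20 = (6*(1/15) - 86)*20 = (⅖ - 86)*20 = -428/5*20 = -1712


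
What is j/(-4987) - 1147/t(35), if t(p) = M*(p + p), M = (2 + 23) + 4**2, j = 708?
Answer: -7752049/14312690 ≈ -0.54162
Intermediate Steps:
M = 41 (M = 25 + 16 = 41)
t(p) = 82*p (t(p) = 41*(p + p) = 41*(2*p) = 82*p)
j/(-4987) - 1147/t(35) = 708/(-4987) - 1147/(82*35) = 708*(-1/4987) - 1147/2870 = -708/4987 - 1147*1/2870 = -708/4987 - 1147/2870 = -7752049/14312690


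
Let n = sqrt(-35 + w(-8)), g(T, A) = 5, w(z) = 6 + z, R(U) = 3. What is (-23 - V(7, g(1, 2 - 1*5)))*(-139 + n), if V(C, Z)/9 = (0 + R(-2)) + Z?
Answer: 13205 - 95*I*sqrt(37) ≈ 13205.0 - 577.86*I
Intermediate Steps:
V(C, Z) = 27 + 9*Z (V(C, Z) = 9*((0 + 3) + Z) = 9*(3 + Z) = 27 + 9*Z)
n = I*sqrt(37) (n = sqrt(-35 + (6 - 8)) = sqrt(-35 - 2) = sqrt(-37) = I*sqrt(37) ≈ 6.0828*I)
(-23 - V(7, g(1, 2 - 1*5)))*(-139 + n) = (-23 - (27 + 9*5))*(-139 + I*sqrt(37)) = (-23 - (27 + 45))*(-139 + I*sqrt(37)) = (-23 - 1*72)*(-139 + I*sqrt(37)) = (-23 - 72)*(-139 + I*sqrt(37)) = -95*(-139 + I*sqrt(37)) = 13205 - 95*I*sqrt(37)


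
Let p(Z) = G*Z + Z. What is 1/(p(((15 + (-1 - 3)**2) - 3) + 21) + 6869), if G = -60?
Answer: 1/3978 ≈ 0.00025138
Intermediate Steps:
p(Z) = -59*Z (p(Z) = -60*Z + Z = -59*Z)
1/(p(((15 + (-1 - 3)**2) - 3) + 21) + 6869) = 1/(-59*(((15 + (-1 - 3)**2) - 3) + 21) + 6869) = 1/(-59*(((15 + (-4)**2) - 3) + 21) + 6869) = 1/(-59*(((15 + 16) - 3) + 21) + 6869) = 1/(-59*((31 - 3) + 21) + 6869) = 1/(-59*(28 + 21) + 6869) = 1/(-59*49 + 6869) = 1/(-2891 + 6869) = 1/3978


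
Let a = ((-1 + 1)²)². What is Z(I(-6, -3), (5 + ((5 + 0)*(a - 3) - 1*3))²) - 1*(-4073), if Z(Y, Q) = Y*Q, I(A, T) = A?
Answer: 3059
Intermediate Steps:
a = 0 (a = (0²)² = 0² = 0)
Z(Y, Q) = Q*Y
Z(I(-6, -3), (5 + ((5 + 0)*(a - 3) - 1*3))²) - 1*(-4073) = (5 + ((5 + 0)*(0 - 3) - 1*3))²*(-6) - 1*(-4073) = (5 + (5*(-3) - 3))²*(-6) + 4073 = (5 + (-15 - 3))²*(-6) + 4073 = (5 - 18)²*(-6) + 4073 = (-13)²*(-6) + 4073 = 169*(-6) + 4073 = -1014 + 4073 = 3059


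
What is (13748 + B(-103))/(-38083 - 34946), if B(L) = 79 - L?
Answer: -13930/73029 ≈ -0.19075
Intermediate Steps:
(13748 + B(-103))/(-38083 - 34946) = (13748 + (79 - 1*(-103)))/(-38083 - 34946) = (13748 + (79 + 103))/(-73029) = (13748 + 182)*(-1/73029) = 13930*(-1/73029) = -13930/73029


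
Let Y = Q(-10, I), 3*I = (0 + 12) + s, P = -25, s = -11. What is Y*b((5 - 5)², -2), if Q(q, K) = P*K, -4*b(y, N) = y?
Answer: 0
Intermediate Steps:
b(y, N) = -y/4
I = ⅓ (I = ((0 + 12) - 11)/3 = (12 - 11)/3 = (⅓)*1 = ⅓ ≈ 0.33333)
Q(q, K) = -25*K
Y = -25/3 (Y = -25*⅓ = -25/3 ≈ -8.3333)
Y*b((5 - 5)², -2) = -(-25)*(5 - 5)²/12 = -(-25)*0²/12 = -(-25)*0/12 = -25/3*0 = 0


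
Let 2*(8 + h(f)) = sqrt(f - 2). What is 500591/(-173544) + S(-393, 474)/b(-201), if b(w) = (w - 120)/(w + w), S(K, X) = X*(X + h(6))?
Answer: 735371957933/2652744 ≈ 2.7721e+5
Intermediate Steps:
h(f) = -8 + sqrt(-2 + f)/2 (h(f) = -8 + sqrt(f - 2)/2 = -8 + sqrt(-2 + f)/2)
S(K, X) = X*(-7 + X) (S(K, X) = X*(X + (-8 + sqrt(-2 + 6)/2)) = X*(X + (-8 + sqrt(4)/2)) = X*(X + (-8 + (1/2)*2)) = X*(X + (-8 + 1)) = X*(X - 7) = X*(-7 + X))
b(w) = (-120 + w)/(2*w) (b(w) = (-120 + w)/((2*w)) = (-120 + w)*(1/(2*w)) = (-120 + w)/(2*w))
500591/(-173544) + S(-393, 474)/b(-201) = 500591/(-173544) + (474*(-7 + 474))/(((1/2)*(-120 - 201)/(-201))) = 500591*(-1/173544) + (474*467)/(((1/2)*(-1/201)*(-321))) = -71513/24792 + 221358/(107/134) = -71513/24792 + 221358*(134/107) = -71513/24792 + 29661972/107 = 735371957933/2652744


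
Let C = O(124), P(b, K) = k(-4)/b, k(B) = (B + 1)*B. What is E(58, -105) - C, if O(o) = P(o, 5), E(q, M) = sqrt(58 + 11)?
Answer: -3/31 + sqrt(69) ≈ 8.2099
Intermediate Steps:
k(B) = B*(1 + B) (k(B) = (1 + B)*B = B*(1 + B))
E(q, M) = sqrt(69)
P(b, K) = 12/b (P(b, K) = (-4*(1 - 4))/b = (-4*(-3))/b = 12/b)
O(o) = 12/o
C = 3/31 (C = 12/124 = 12*(1/124) = 3/31 ≈ 0.096774)
E(58, -105) - C = sqrt(69) - 1*3/31 = sqrt(69) - 3/31 = -3/31 + sqrt(69)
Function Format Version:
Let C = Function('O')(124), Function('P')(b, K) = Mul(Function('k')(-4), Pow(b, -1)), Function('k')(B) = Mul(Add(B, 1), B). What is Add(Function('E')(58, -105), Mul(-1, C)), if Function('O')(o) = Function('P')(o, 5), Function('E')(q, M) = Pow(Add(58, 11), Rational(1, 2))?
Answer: Add(Rational(-3, 31), Pow(69, Rational(1, 2))) ≈ 8.2099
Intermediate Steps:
Function('k')(B) = Mul(B, Add(1, B)) (Function('k')(B) = Mul(Add(1, B), B) = Mul(B, Add(1, B)))
Function('E')(q, M) = Pow(69, Rational(1, 2))
Function('P')(b, K) = Mul(12, Pow(b, -1)) (Function('P')(b, K) = Mul(Mul(-4, Add(1, -4)), Pow(b, -1)) = Mul(Mul(-4, -3), Pow(b, -1)) = Mul(12, Pow(b, -1)))
Function('O')(o) = Mul(12, Pow(o, -1))
C = Rational(3, 31) (C = Mul(12, Pow(124, -1)) = Mul(12, Rational(1, 124)) = Rational(3, 31) ≈ 0.096774)
Add(Function('E')(58, -105), Mul(-1, C)) = Add(Pow(69, Rational(1, 2)), Mul(-1, Rational(3, 31))) = Add(Pow(69, Rational(1, 2)), Rational(-3, 31)) = Add(Rational(-3, 31), Pow(69, Rational(1, 2)))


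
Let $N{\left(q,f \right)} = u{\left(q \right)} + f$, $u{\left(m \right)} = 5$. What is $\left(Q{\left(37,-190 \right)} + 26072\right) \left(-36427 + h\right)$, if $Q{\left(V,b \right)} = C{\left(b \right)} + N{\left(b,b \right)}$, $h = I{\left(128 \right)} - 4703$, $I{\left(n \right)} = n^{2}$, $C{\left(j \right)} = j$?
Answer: $-635897962$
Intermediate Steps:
$N{\left(q,f \right)} = 5 + f$
$h = 11681$ ($h = 128^{2} - 4703 = 16384 - 4703 = 11681$)
$Q{\left(V,b \right)} = 5 + 2 b$ ($Q{\left(V,b \right)} = b + \left(5 + b\right) = 5 + 2 b$)
$\left(Q{\left(37,-190 \right)} + 26072\right) \left(-36427 + h\right) = \left(\left(5 + 2 \left(-190\right)\right) + 26072\right) \left(-36427 + 11681\right) = \left(\left(5 - 380\right) + 26072\right) \left(-24746\right) = \left(-375 + 26072\right) \left(-24746\right) = 25697 \left(-24746\right) = -635897962$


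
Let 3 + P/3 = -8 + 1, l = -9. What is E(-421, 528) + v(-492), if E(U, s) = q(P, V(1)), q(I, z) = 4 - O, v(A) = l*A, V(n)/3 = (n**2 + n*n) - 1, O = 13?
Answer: 4419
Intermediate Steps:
P = -30 (P = -9 + 3*(-8 + 1) = -9 + 3*(-7) = -9 - 21 = -30)
V(n) = -3 + 6*n**2 (V(n) = 3*((n**2 + n*n) - 1) = 3*((n**2 + n**2) - 1) = 3*(2*n**2 - 1) = 3*(-1 + 2*n**2) = -3 + 6*n**2)
v(A) = -9*A
q(I, z) = -9 (q(I, z) = 4 - 1*13 = 4 - 13 = -9)
E(U, s) = -9
E(-421, 528) + v(-492) = -9 - 9*(-492) = -9 + 4428 = 4419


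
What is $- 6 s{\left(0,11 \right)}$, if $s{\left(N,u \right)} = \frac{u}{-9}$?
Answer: $\frac{22}{3} \approx 7.3333$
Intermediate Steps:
$s{\left(N,u \right)} = - \frac{u}{9}$ ($s{\left(N,u \right)} = u \left(- \frac{1}{9}\right) = - \frac{u}{9}$)
$- 6 s{\left(0,11 \right)} = - 6 \left(\left(- \frac{1}{9}\right) 11\right) = \left(-6\right) \left(- \frac{11}{9}\right) = \frac{22}{3}$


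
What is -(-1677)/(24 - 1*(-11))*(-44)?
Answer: -73788/35 ≈ -2108.2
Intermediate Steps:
-(-1677)/(24 - 1*(-11))*(-44) = -(-1677)/(24 + 11)*(-44) = -(-1677)/35*(-44) = -39*(-43/35)*(-44) = (1677/35)*(-44) = -73788/35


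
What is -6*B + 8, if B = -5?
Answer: 38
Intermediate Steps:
-6*B + 8 = -6*(-5) + 8 = 30 + 8 = 38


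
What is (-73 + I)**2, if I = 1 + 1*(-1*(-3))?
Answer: 4761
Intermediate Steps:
I = 4 (I = 1 + 1*3 = 1 + 3 = 4)
(-73 + I)**2 = (-73 + 4)**2 = (-69)**2 = 4761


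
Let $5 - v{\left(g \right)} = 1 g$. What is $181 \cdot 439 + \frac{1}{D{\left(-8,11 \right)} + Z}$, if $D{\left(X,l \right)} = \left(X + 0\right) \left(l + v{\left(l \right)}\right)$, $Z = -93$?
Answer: $\frac{10568046}{133} \approx 79459.0$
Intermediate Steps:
$v{\left(g \right)} = 5 - g$ ($v{\left(g \right)} = 5 - 1 g = 5 - g$)
$D{\left(X,l \right)} = 5 X$ ($D{\left(X,l \right)} = \left(X + 0\right) \left(l - \left(-5 + l\right)\right) = X 5 = 5 X$)
$181 \cdot 439 + \frac{1}{D{\left(-8,11 \right)} + Z} = 181 \cdot 439 + \frac{1}{5 \left(-8\right) - 93} = 79459 + \frac{1}{-40 - 93} = 79459 + \frac{1}{-133} = 79459 - \frac{1}{133} = \frac{10568046}{133}$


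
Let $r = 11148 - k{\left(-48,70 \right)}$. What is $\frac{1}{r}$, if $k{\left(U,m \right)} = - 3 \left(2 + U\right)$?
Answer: $\frac{1}{11010} \approx 9.0827 \cdot 10^{-5}$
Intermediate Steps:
$k{\left(U,m \right)} = -6 - 3 U$
$r = 11010$ ($r = 11148 - \left(-6 - -144\right) = 11148 - \left(-6 + 144\right) = 11148 - 138 = 11010$)
$\frac{1}{r} = \frac{1}{11010}$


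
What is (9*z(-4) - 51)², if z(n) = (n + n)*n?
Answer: 56169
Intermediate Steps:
z(n) = 2*n² (z(n) = (2*n)*n = 2*n²)
(9*z(-4) - 51)² = (9*(2*(-4)²) - 51)² = (9*(2*16) - 51)² = (9*32 - 51)² = (288 - 51)² = 237² = 56169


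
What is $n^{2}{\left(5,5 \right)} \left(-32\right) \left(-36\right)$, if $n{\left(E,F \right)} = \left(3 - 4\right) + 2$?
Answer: $1152$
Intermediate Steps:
$n{\left(E,F \right)} = 1$ ($n{\left(E,F \right)} = -1 + 2 = 1$)
$n^{2}{\left(5,5 \right)} \left(-32\right) \left(-36\right) = 1^{2} \left(-32\right) \left(-36\right) = 1 \left(-32\right) \left(-36\right) = \left(-32\right) \left(-36\right) = 1152$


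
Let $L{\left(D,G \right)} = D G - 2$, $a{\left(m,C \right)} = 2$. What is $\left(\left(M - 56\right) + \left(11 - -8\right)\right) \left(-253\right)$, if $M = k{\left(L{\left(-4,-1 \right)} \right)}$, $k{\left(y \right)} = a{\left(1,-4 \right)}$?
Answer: $8855$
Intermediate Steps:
$L{\left(D,G \right)} = -2 + D G$
$k{\left(y \right)} = 2$
$M = 2$
$\left(\left(M - 56\right) + \left(11 - -8\right)\right) \left(-253\right) = \left(\left(2 - 56\right) + \left(11 - -8\right)\right) \left(-253\right) = \left(-54 + \left(11 + 8\right)\right) \left(-253\right) = \left(-54 + 19\right) \left(-253\right) = \left(-35\right) \left(-253\right) = 8855$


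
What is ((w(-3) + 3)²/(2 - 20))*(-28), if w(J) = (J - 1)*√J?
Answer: -182/3 - 112*I*√3/3 ≈ -60.667 - 64.663*I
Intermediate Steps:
w(J) = √J*(-1 + J) (w(J) = (-1 + J)*√J = √J*(-1 + J))
((w(-3) + 3)²/(2 - 20))*(-28) = ((√(-3)*(-1 - 3) + 3)²/(2 - 20))*(-28) = (((I*√3)*(-4) + 3)²/(-18))*(-28) = ((-4*I*√3 + 3)²*(-1/18))*(-28) = ((3 - 4*I*√3)²*(-1/18))*(-28) = -(3 - 4*I*√3)²/18*(-28) = 14*(3 - 4*I*√3)²/9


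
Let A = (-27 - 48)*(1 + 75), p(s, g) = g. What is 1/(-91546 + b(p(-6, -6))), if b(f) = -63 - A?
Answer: -1/85909 ≈ -1.1640e-5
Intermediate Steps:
A = -5700 (A = -75*76 = -5700)
b(f) = 5637 (b(f) = -63 - 1*(-5700) = -63 + 5700 = 5637)
1/(-91546 + b(p(-6, -6))) = 1/(-91546 + 5637) = 1/(-85909) = -1/85909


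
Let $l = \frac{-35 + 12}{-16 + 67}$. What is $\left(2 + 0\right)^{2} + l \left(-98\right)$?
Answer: $\frac{2458}{51} \approx 48.196$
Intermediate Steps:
$l = - \frac{23}{51} \approx -0.45098$
$\left(2 + 0\right)^{2} + l \left(-98\right) = \left(2 + 0\right)^{2} - - \frac{2254}{51} = 2^{2} + \frac{2254}{51} = 4 + \frac{2254}{51} = \frac{2458}{51}$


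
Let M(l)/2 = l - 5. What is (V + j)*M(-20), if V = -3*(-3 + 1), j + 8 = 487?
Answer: -24250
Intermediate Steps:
j = 479 (j = -8 + 487 = 479)
V = 6 (V = -3*(-2) = 6)
M(l) = -10 + 2*l (M(l) = 2*(l - 5) = 2*(-5 + l) = -10 + 2*l)
(V + j)*M(-20) = (6 + 479)*(-10 + 2*(-20)) = 485*(-10 - 40) = 485*(-50) = -24250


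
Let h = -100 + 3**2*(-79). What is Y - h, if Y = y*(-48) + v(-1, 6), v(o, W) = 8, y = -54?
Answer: 3411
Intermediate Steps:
h = -811 (h = -100 + 9*(-79) = -100 - 711 = -811)
Y = 2600 (Y = -54*(-48) + 8 = 2592 + 8 = 2600)
Y - h = 2600 - 1*(-811) = 2600 + 811 = 3411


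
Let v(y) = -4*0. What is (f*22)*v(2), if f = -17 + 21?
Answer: 0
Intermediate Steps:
f = 4
v(y) = 0
(f*22)*v(2) = (4*22)*0 = 88*0 = 0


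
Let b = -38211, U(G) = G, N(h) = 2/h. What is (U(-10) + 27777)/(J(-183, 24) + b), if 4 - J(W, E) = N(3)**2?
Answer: -249903/343867 ≈ -0.72674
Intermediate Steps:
J(W, E) = 32/9 (J(W, E) = 4 - (2/3)**2 = 4 - 1*4/9 = 4 - 4/9 = 32/9)
(U(-10) + 27777)/(J(-183, 24) + b) = (-10 + 27777)/(32/9 - 38211) = 27767/(-343867/9) = 27767*(-9/343867) = -249903/343867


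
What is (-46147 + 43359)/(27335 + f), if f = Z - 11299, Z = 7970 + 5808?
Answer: -1394/14907 ≈ -0.093513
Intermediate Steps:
Z = 13778
f = 2479 (f = 13778 - 11299 = 2479)
(-46147 + 43359)/(27335 + f) = (-46147 + 43359)/(27335 + 2479) = -2788/29814 = -2788*1/29814 = -1394/14907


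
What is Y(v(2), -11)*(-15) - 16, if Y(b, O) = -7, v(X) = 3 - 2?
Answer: 89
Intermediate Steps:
v(X) = 1
Y(v(2), -11)*(-15) - 16 = -7*(-15) - 16 = 105 - 16 = 89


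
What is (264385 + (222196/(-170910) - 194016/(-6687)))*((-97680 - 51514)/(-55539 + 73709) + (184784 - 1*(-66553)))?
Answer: 38333263650606621236288/576834495525 ≈ 6.6455e+10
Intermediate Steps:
(264385 + (222196/(-170910) - 194016/(-6687)))*((-97680 - 51514)/(-55539 + 73709) + (184784 - 1*(-66553))) = (264385 + (222196*(-1/170910) - 194016*(-1/6687)))*(-149194/18170 + (184784 + 66553)) = (264385 + (-111098/85455 + 64672/2229))*(-149194*1/18170 + 251337) = (264385 + 1759636106/63493065)*(-74597/9085 + 251337) = (16788373626131/63493065)*(2283322048/9085) = 38333263650606621236288/576834495525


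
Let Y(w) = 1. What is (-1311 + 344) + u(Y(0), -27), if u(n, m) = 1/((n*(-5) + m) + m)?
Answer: -57054/59 ≈ -967.02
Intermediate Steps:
u(n, m) = 1/(-5*n + 2*m) (u(n, m) = 1/((-5*n + m) + m) = 1/((m - 5*n) + m) = 1/(-5*n + 2*m))
(-1311 + 344) + u(Y(0), -27) = (-1311 + 344) + 1/(-5*1 + 2*(-27)) = -967 + 1/(-5 - 54) = -967 + 1/(-59) = -967 - 1/59 = -57054/59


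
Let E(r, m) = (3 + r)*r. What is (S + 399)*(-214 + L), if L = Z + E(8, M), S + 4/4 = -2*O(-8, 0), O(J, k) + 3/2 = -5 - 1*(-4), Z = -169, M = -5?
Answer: -118885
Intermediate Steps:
E(r, m) = r*(3 + r)
O(J, k) = -5/2 (O(J, k) = -3/2 + (-5 - 1*(-4)) = -3/2 + (-5 + 4) = -3/2 - 1 = -5/2)
S = 4 (S = -1 - 2*(-5/2) = -1 + 5 = 4)
L = -81 (L = -169 + 8*(3 + 8) = -169 + 8*11 = -169 + 88 = -81)
(S + 399)*(-214 + L) = (4 + 399)*(-214 - 81) = 403*(-295) = -118885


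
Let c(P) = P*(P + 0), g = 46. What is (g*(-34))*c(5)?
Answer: -39100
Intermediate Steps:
c(P) = P² (c(P) = P*P = P²)
(g*(-34))*c(5) = (46*(-34))*5² = -1564*25 = -39100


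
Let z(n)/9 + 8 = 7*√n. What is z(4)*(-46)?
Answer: -2484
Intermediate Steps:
z(n) = -72 + 63*√n (z(n) = -72 + 9*(7*√n) = -72 + 63*√n)
z(4)*(-46) = (-72 + 63*√4)*(-46) = (-72 + 63*2)*(-46) = (-72 + 126)*(-46) = 54*(-46) = -2484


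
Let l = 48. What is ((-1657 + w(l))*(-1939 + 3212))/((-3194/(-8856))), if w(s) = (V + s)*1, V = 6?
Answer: -9035860932/1597 ≈ -5.6580e+6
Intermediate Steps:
w(s) = 6 + s (w(s) = (6 + s)*1 = 6 + s)
((-1657 + w(l))*(-1939 + 3212))/((-3194/(-8856))) = ((-1657 + (6 + 48))*(-1939 + 3212))/((-3194/(-8856))) = ((-1657 + 54)*1273)/((-3194*(-1/8856))) = (-1603*1273)/(1597/4428) = -2040619*4428/1597 = -9035860932/1597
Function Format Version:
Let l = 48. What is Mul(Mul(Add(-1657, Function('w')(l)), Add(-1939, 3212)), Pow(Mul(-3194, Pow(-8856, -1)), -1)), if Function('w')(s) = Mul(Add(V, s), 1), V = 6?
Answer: Rational(-9035860932, 1597) ≈ -5.6580e+6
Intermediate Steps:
Function('w')(s) = Add(6, s) (Function('w')(s) = Mul(Add(6, s), 1) = Add(6, s))
Mul(Mul(Add(-1657, Function('w')(l)), Add(-1939, 3212)), Pow(Mul(-3194, Pow(-8856, -1)), -1)) = Mul(Mul(Add(-1657, Add(6, 48)), Add(-1939, 3212)), Pow(Mul(-3194, Pow(-8856, -1)), -1)) = Mul(Mul(Add(-1657, 54), 1273), Pow(Mul(-3194, Rational(-1, 8856)), -1)) = Mul(Mul(-1603, 1273), Pow(Rational(1597, 4428), -1)) = Mul(-2040619, Rational(4428, 1597)) = Rational(-9035860932, 1597)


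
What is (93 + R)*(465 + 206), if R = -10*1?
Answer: 55693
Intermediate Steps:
R = -10
(93 + R)*(465 + 206) = (93 - 10)*(465 + 206) = 83*671 = 55693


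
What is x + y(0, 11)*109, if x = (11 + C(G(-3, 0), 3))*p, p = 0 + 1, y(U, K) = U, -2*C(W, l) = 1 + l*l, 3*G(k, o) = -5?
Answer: 6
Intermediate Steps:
G(k, o) = -5/3 (G(k, o) = (⅓)*(-5) = -5/3)
C(W, l) = -½ - l²/2 (C(W, l) = -(1 + l*l)/2 = -(1 + l²)/2 = -½ - l²/2)
p = 1
x = 6 (x = (11 + (-½ - ½*3²))*1 = (11 + (-½ - ½*9))*1 = (11 + (-½ - 9/2))*1 = (11 - 5)*1 = 6*1 = 6)
x + y(0, 11)*109 = 6 + 0*109 = 6 + 0 = 6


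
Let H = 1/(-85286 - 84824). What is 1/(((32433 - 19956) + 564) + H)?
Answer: 170110/2218404509 ≈ 7.6681e-5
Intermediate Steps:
H = -1/170110 (H = 1/(-170110) = -1/170110 ≈ -5.8786e-6)
1/(((32433 - 19956) + 564) + H) = 1/(((32433 - 19956) + 564) - 1/170110) = 1/((12477 + 564) - 1/170110) = 1/(13041 - 1/170110) = 1/(2218404509/170110) = 170110/2218404509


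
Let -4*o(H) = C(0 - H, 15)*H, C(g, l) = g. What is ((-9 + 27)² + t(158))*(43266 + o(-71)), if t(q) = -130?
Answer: 17276185/2 ≈ 8.6381e+6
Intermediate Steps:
o(H) = H²/4 (o(H) = -(0 - H)*H/4 = -(-H)*H/4 = -(-1)*H²/4 = H²/4)
((-9 + 27)² + t(158))*(43266 + o(-71)) = ((-9 + 27)² - 130)*(43266 + (¼)*(-71)²) = (18² - 130)*(43266 + (¼)*5041) = (324 - 130)*(43266 + 5041/4) = 194*(178105/4) = 17276185/2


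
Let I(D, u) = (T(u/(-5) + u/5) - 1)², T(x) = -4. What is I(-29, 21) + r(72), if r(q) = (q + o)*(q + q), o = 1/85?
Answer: 883549/85 ≈ 10395.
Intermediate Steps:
o = 1/85 ≈ 0.011765
r(q) = 2*q*(1/85 + q) (r(q) = (q + 1/85)*(q + q) = (1/85 + q)*(2*q) = 2*q*(1/85 + q))
I(D, u) = 25 (I(D, u) = (-4 - 1)² = (-5)² = 25)
I(-29, 21) + r(72) = 25 + (2/85)*72*(1 + 85*72) = 25 + (2/85)*72*(1 + 6120) = 25 + (2/85)*72*6121 = 25 + 881424/85 = 883549/85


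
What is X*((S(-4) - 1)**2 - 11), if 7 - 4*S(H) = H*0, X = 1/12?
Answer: -167/192 ≈ -0.86979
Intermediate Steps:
X = 1/12 ≈ 0.083333
S(H) = 7/4 (S(H) = 7/4 - H*0/4 = 7/4 - 1/4*0 = 7/4 + 0 = 7/4)
X*((S(-4) - 1)**2 - 11) = ((7/4 - 1)**2 - 11)/12 = ((3/4)**2 - 11)/12 = (9/16 - 11)/12 = (1/12)*(-167/16) = -167/192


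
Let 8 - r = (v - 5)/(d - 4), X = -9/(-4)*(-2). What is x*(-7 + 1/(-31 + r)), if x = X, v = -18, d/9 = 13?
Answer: 163305/5152 ≈ 31.697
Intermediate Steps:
d = 117 (d = 9*13 = 117)
X = -9/2 (X = -9*(-¼)*(-2) = (9/4)*(-2) = -9/2 ≈ -4.5000)
x = -9/2 ≈ -4.5000
r = 927/113 (r = 8 - (-18 - 5)/(117 - 4) = 8 - (-23)/113 = 8 - 1*(-23/113) = 8 + 23/113 = 927/113 ≈ 8.2035)
x*(-7 + 1/(-31 + r)) = -9*(-7 + 1/(-31 + 927/113))/2 = -9*(-7 + 1/(-2576/113))/2 = -9*(-7 - 113/2576)/2 = -9/2*(-18145/2576) = 163305/5152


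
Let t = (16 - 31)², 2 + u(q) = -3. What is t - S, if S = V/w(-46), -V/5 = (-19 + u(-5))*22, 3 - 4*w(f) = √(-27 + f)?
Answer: 15*(-659*I + 15*√73)/(√73 + 3*I) ≈ -161.34 - 1100.3*I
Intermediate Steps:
w(f) = ¾ - √(-27 + f)/4
u(q) = -5 (u(q) = -2 - 3 = -5)
V = 2640 (V = -5*(-19 - 5)*22 = -(-120)*22 = -5*(-528) = 2640)
S = 2640/(¾ - I*√73/4) (S = 2640/(¾ - √(-27 - 46)/4) = 2640/(¾ - I*√73/4) ≈ 386.34 + 1100.3*I)
t = 225 (t = (-15)² = 225)
t - S = 225 - (15840/41 + 5280*I*√73/41) = 225 + (-15840/41 - 5280*I*√73/41) = -6615/41 - 5280*I*√73/41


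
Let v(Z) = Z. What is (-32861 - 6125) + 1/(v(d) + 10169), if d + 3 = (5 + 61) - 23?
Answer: -398008073/10209 ≈ -38986.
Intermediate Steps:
d = 40 (d = -3 + ((5 + 61) - 23) = -3 + (66 - 23) = -3 + 43 = 40)
(-32861 - 6125) + 1/(v(d) + 10169) = (-32861 - 6125) + 1/(40 + 10169) = -38986 + 1/10209 = -398008073/10209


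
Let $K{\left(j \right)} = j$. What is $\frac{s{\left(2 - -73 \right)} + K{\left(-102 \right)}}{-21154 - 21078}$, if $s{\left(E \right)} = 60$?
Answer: $\frac{21}{21116} \approx 0.00099451$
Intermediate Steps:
$\frac{s{\left(2 - -73 \right)} + K{\left(-102 \right)}}{-21154 - 21078} = \frac{60 - 102}{-21154 - 21078} = - \frac{42}{-42232} = \left(-42\right) \left(- \frac{1}{42232}\right) = \frac{21}{21116}$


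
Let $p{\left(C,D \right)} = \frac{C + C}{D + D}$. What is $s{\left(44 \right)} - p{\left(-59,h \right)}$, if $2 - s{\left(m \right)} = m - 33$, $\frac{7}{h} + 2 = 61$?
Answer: $\frac{3418}{7} \approx 488.29$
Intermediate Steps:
$h = \frac{7}{59}$ ($h = \frac{7}{-2 + 61} = \frac{7}{59} \approx 0.11864$)
$s{\left(m \right)} = 35 - m$ ($s{\left(m \right)} = 2 - \left(m - 33\right) = 2 - \left(-33 + m\right) = 35 - m$)
$p{\left(C,D \right)} = \frac{C}{D}$ ($p{\left(C,D \right)} = \frac{2 C}{2 D} = 2 C \frac{1}{2 D} = \frac{C}{D}$)
$s{\left(44 \right)} - p{\left(-59,h \right)} = \left(35 - 44\right) - - \frac{59}{\frac{7}{59}} = \left(35 - 44\right) - \left(-59\right) \frac{59}{7} = -9 - - \frac{3481}{7} = -9 + \frac{3481}{7} = \frac{3418}{7}$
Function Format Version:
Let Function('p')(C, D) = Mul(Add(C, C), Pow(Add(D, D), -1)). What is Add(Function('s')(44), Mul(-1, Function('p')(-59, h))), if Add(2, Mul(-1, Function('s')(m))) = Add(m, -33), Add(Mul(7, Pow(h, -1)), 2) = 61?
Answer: Rational(3418, 7) ≈ 488.29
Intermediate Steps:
h = Rational(7, 59) (h = Mul(7, Pow(Add(-2, 61), -1)) = Mul(7, Pow(59, -1)) = Mul(7, Rational(1, 59)) = Rational(7, 59) ≈ 0.11864)
Function('s')(m) = Add(35, Mul(-1, m)) (Function('s')(m) = Add(2, Mul(-1, Add(m, -33))) = Add(2, Mul(-1, Add(-33, m))) = Add(2, Add(33, Mul(-1, m))) = Add(35, Mul(-1, m)))
Function('p')(C, D) = Mul(C, Pow(D, -1)) (Function('p')(C, D) = Mul(Mul(2, C), Pow(Mul(2, D), -1)) = Mul(Mul(2, C), Mul(Rational(1, 2), Pow(D, -1))) = Mul(C, Pow(D, -1)))
Add(Function('s')(44), Mul(-1, Function('p')(-59, h))) = Add(Add(35, Mul(-1, 44)), Mul(-1, Mul(-59, Pow(Rational(7, 59), -1)))) = Add(Add(35, -44), Mul(-1, Mul(-59, Rational(59, 7)))) = Add(-9, Mul(-1, Rational(-3481, 7))) = Add(-9, Rational(3481, 7)) = Rational(3418, 7)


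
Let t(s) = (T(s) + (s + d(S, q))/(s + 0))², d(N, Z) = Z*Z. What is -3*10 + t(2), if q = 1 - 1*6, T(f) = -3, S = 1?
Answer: 321/4 ≈ 80.250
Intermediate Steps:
q = -5 (q = 1 - 6 = -5)
d(N, Z) = Z²
t(s) = (-3 + (25 + s)/s)² (t(s) = (-3 + (s + (-5)²)/(s + 0))² = (-3 + (s + 25)/s)² = (-3 + (25 + s)/s)²)
-3*10 + t(2) = -3*10 + (25 - 2*2)²/2² = -30 + (25 - 4)²/4 = -30 + (¼)*21² = -30 + (¼)*441 = -30 + 441/4 = 321/4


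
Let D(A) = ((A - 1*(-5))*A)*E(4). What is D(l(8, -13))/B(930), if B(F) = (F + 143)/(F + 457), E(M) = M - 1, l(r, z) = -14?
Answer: 524286/1073 ≈ 488.62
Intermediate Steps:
E(M) = -1 + M
D(A) = 3*A*(5 + A) (D(A) = ((A - 1*(-5))*A)*(-1 + 4) = ((A + 5)*A)*3 = ((5 + A)*A)*3 = (A*(5 + A))*3 = 3*A*(5 + A))
B(F) = (143 + F)/(457 + F)
D(l(8, -13))/B(930) = (3*(-14)*(5 - 14))/(((143 + 930)/(457 + 930))) = (3*(-14)*(-9))/((1073/1387)) = 378/(((1/1387)*1073)) = 378/(1073/1387) = 378*(1387/1073) = 524286/1073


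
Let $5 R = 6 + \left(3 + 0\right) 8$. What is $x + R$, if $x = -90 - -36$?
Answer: $-48$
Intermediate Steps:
$x = -54$ ($x = -90 + 36 = -54$)
$R = 6$ ($R = \frac{6 + \left(3 + 0\right) 8}{5} = \frac{6 + 3 \cdot 8}{5} = \frac{6 + 24}{5} = \frac{1}{5} \cdot 30 = 6$)
$x + R = -54 + 6 = -48$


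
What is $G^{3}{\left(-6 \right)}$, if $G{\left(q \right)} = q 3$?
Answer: $-5832$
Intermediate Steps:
$G{\left(q \right)} = 3 q$
$G^{3}{\left(-6 \right)} = \left(3 \left(-6\right)\right)^{3} = \left(-18\right)^{3} = -5832$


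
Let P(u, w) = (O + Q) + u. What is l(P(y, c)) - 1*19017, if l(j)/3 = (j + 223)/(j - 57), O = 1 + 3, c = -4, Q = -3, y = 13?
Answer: -818442/43 ≈ -19034.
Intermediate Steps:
O = 4
P(u, w) = 1 + u (P(u, w) = (4 - 3) + u = 1 + u)
l(j) = 3*(223 + j)/(-57 + j) (l(j) = 3*((j + 223)/(j - 57)) = 3*((223 + j)/(-57 + j)) = 3*(223 + j)/(-57 + j))
l(P(y, c)) - 1*19017 = 3*(223 + (1 + 13))/(-57 + (1 + 13)) - 1*19017 = 3*(223 + 14)/(-57 + 14) - 19017 = 3*237/(-43) - 19017 = 3*(-1/43)*237 - 19017 = -711/43 - 19017 = -818442/43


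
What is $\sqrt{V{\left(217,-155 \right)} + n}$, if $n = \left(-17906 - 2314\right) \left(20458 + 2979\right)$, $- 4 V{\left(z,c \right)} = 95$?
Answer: $\frac{i \sqrt{1895584655}}{2} \approx 21769.0 i$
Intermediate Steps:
$V{\left(z,c \right)} = - \frac{95}{4}$ ($V{\left(z,c \right)} = \left(- \frac{1}{4}\right) 95 = - \frac{95}{4}$)
$n = -473896140$ ($n = \left(-20220\right) 23437 = -473896140$)
$\sqrt{V{\left(217,-155 \right)} + n} = \sqrt{- \frac{95}{4} - 473896140} = \sqrt{- \frac{1895584655}{4}} = \frac{i \sqrt{1895584655}}{2}$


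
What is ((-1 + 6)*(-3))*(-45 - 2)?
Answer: 705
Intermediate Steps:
((-1 + 6)*(-3))*(-45 - 2) = (5*(-3))*(-47) = -15*(-47) = 705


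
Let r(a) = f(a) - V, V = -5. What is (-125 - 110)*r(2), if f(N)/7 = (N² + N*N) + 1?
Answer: -15980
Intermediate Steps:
f(N) = 7 + 14*N² (f(N) = 7*((N² + N*N) + 1) = 7*((N² + N²) + 1) = 7*(2*N² + 1) = 7*(1 + 2*N²) = 7 + 14*N²)
r(a) = 12 + 14*a² (r(a) = (7 + 14*a²) - 1*(-5) = (7 + 14*a²) + 5 = 12 + 14*a²)
(-125 - 110)*r(2) = (-125 - 110)*(12 + 14*2²) = -235*(12 + 14*4) = -235*(12 + 56) = -235*68 = -15980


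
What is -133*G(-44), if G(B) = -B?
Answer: -5852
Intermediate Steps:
-133*G(-44) = -(-133)*(-44) = -133*44 = -5852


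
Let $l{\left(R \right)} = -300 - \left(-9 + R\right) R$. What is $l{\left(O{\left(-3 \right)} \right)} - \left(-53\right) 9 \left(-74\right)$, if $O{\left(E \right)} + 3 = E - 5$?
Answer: $-35818$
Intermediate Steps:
$O{\left(E \right)} = -8 + E$ ($O{\left(E \right)} = -3 + \left(E - 5\right) = -3 + \left(-5 + E\right) = -8 + E$)
$l{\left(R \right)} = -300 - R \left(-9 + R\right)$
$l{\left(O{\left(-3 \right)} \right)} - \left(-53\right) 9 \left(-74\right) = \left(-300 - \left(-8 - 3\right)^{2} + 9 \left(-8 - 3\right)\right) - \left(-53\right) 9 \left(-74\right) = \left(-300 - \left(-11\right)^{2} + 9 \left(-11\right)\right) - \left(-477\right) \left(-74\right) = \left(-300 - 121 - 99\right) - 35298 = -520 - 35298 = -35818$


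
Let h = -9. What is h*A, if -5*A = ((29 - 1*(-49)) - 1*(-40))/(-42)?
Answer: -177/35 ≈ -5.0571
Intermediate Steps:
A = 59/105 (A = -((29 - 1*(-49)) - 1*(-40))/(5*(-42)) = -((29 + 49) + 40)*(-1)/(5*42) = -(78 + 40)*(-1)/(5*42) = -118*(-1)/(5*42) = -⅕*(-59/21) = 59/105 ≈ 0.56190)
h*A = -9*59/105 = -177/35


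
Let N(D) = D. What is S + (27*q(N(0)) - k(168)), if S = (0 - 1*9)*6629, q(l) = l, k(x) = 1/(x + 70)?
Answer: -14199319/238 ≈ -59661.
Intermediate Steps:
k(x) = 1/(70 + x)
S = -59661 (S = (0 - 9)*6629 = -9*6629 = -59661)
S + (27*q(N(0)) - k(168)) = -59661 + (27*0 - 1/(70 + 168)) = -59661 + (0 - 1/238) = -59661 - 1/238 = -14199319/238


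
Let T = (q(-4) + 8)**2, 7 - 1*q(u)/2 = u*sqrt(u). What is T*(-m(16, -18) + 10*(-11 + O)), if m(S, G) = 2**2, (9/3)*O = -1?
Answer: -26752 - 247808*I/3 ≈ -26752.0 - 82603.0*I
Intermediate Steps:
O = -1/3 (O = (1/3)*(-1) = -1/3 ≈ -0.33333)
q(u) = 14 - 2*u**(3/2) (q(u) = 14 - 2*u*sqrt(u) = 14 - 2*u**(3/2))
m(S, G) = 4
T = (22 + 16*I)**2 (T = ((14 - (-16)*I) + 8)**2 = ((14 + 16*I) + 8)**2 = (22 + 16*I)**2 ≈ 228.0 + 704.0*I)
T*(-m(16, -18) + 10*(-11 + O)) = (228 + 704*I)*(-1*4 + 10*(-11 - 1/3)) = (228 + 704*I)*(-4 + 10*(-34/3)) = (228 + 704*I)*(-4 - 340/3) = (228 + 704*I)*(-352/3) = -26752 - 247808*I/3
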